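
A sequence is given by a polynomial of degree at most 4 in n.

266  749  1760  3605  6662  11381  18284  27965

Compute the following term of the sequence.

D1: 483, 1011, 1845, 3057, 4719, 6903, 9681
D2: 528, 834, 1212, 1662, 2184, 2778
D3: 306, 378, 450, 522, 594
D4: 72, 72, 72, 72
Fourth differences constant at 72.
594 + 72 = 666;  2778 + 666 = 3444;  9681 + 3444 = 13125;  27965 + 13125 = 41090

41090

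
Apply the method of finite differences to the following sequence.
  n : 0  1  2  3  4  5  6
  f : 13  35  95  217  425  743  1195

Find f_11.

First differences: 22 , 60 , 122 , 208 , 318 , 452
Second differences: 38 , 62 , 86 , 110 , 134
Third differences: 24 , 24 , 24 , 24
The third differences are constant (24).
134 + 24 = 158;  452 + 158 = 610;  1195 + 610 = 1805
158 + 24 = 182;  610 + 182 = 792;  1805 + 792 = 2597
182 + 24 = 206;  792 + 206 = 998;  2597 + 998 = 3595
206 + 24 = 230;  998 + 230 = 1228;  3595 + 1228 = 4823
230 + 24 = 254;  1228 + 254 = 1482;  4823 + 1482 = 6305

6305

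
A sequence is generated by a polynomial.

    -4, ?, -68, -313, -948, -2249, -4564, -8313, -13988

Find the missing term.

Using the last 7 terms:
D1: -245, -635, -1301, -2315, -3749, -5675
D2: -390, -666, -1014, -1434, -1926
D3: -276, -348, -420, -492
D4: -72, -72, -72
Constant fourth difference = -72.
Extend backward: -276 + 72 = -204;  -390 + 204 = -186;  -245 + 186 = -59;  -68 + 59 = -9

-9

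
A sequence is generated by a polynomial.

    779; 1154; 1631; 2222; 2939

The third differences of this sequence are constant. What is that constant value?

12

First differences: 375, 477, 591, 717
Second differences: 102, 114, 126
Third differences: 12, 12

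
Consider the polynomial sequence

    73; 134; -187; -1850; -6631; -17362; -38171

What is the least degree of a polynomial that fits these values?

61, -321, -1663, -4781, -10731, -20809
-382, -1342, -3118, -5950, -10078
-960, -1776, -2832, -4128
-816, -1056, -1296
-240, -240
The fifth differences are constant, so the polynomial has degree 5.

5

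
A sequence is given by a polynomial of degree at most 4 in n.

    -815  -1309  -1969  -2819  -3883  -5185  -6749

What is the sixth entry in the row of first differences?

First differences: -494, -660, -850, -1064, -1302, -1564
Second differences: -166, -190, -214, -238, -262
Third differences: -24, -24, -24, -24

-1564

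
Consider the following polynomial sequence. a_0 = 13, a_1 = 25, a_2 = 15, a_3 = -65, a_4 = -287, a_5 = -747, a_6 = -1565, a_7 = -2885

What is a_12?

-23735

First differences: 12, -10, -80, -222, -460, -818, -1320
Second differences: -22, -70, -142, -238, -358, -502
Third differences: -48, -72, -96, -120, -144
Fourth differences: -24, -24, -24, -24
Fourth differences constant at -24.
-144 − 24 = -168;  -502 − 168 = -670;  -1320 − 670 = -1990;  -2885 − 1990 = -4875
-168 − 24 = -192;  -670 − 192 = -862;  -1990 − 862 = -2852;  -4875 − 2852 = -7727
-192 − 24 = -216;  -862 − 216 = -1078;  -2852 − 1078 = -3930;  -7727 − 3930 = -11657
-216 − 24 = -240;  -1078 − 240 = -1318;  -3930 − 1318 = -5248;  -11657 − 5248 = -16905
-240 − 24 = -264;  -1318 − 264 = -1582;  -5248 − 1582 = -6830;  -16905 − 6830 = -23735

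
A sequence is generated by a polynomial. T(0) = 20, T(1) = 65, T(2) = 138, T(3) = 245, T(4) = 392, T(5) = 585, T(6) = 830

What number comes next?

1133

D1: 45  73  107  147  193  245
D2: 28  34  40  46  52
D3: 6  6  6  6
Third differences constant at 6.
52 + 6 = 58;  245 + 58 = 303;  830 + 303 = 1133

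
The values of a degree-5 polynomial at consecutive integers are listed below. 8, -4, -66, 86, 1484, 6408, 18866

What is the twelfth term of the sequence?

515886

D1: -12, -62, 152, 1398, 4924, 12458
D2: -50, 214, 1246, 3526, 7534
D3: 264, 1032, 2280, 4008
D4: 768, 1248, 1728
D5: 480, 480
The fifth differences are constant (480).
1728 + 480 = 2208;  4008 + 2208 = 6216;  7534 + 6216 = 13750;  12458 + 13750 = 26208;  18866 + 26208 = 45074
2208 + 480 = 2688;  6216 + 2688 = 8904;  13750 + 8904 = 22654;  26208 + 22654 = 48862;  45074 + 48862 = 93936
2688 + 480 = 3168;  8904 + 3168 = 12072;  22654 + 12072 = 34726;  48862 + 34726 = 83588;  93936 + 83588 = 177524
3168 + 480 = 3648;  12072 + 3648 = 15720;  34726 + 15720 = 50446;  83588 + 50446 = 134034;  177524 + 134034 = 311558
3648 + 480 = 4128;  15720 + 4128 = 19848;  50446 + 19848 = 70294;  134034 + 70294 = 204328;  311558 + 204328 = 515886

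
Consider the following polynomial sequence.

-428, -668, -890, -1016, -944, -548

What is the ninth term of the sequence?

4204

D1: -240, -222, -126, 72, 396
D2: 18, 96, 198, 324
D3: 78, 102, 126
D4: 24, 24
Fourth differences constant at 24.
126 + 24 = 150;  324 + 150 = 474;  396 + 474 = 870;  -548 + 870 = 322
150 + 24 = 174;  474 + 174 = 648;  870 + 648 = 1518;  322 + 1518 = 1840
174 + 24 = 198;  648 + 198 = 846;  1518 + 846 = 2364;  1840 + 2364 = 4204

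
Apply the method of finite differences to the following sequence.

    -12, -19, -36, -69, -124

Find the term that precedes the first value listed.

First differences: -7, -17, -33, -55
Second differences: -10, -16, -22
Third differences: -6, -6
The third differences are constant at -6.
Work back: -10 + 6 = -4;  -7 + 4 = -3;  -12 + 3 = -9

-9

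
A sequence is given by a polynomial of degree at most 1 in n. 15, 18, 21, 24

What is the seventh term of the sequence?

33

First differences: 3, 3, 3
First differences constant at 3.
24 + 3 = 27
27 + 3 = 30
30 + 3 = 33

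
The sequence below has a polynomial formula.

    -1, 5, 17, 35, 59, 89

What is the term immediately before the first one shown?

First differences: 6, 12, 18, 24, 30
Second differences: 6, 6, 6, 6
The second differences are constant at 6.
Work back: 6 − 6 = 0;  -1 + 0 = -1

-1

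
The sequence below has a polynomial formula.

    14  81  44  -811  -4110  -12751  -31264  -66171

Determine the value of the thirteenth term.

Δ: 67, -37, -855, -3299, -8641, -18513, -34907
Δ²: -104, -818, -2444, -5342, -9872, -16394
Δ³: -714, -1626, -2898, -4530, -6522
Δ⁴: -912, -1272, -1632, -1992
Δ⁵: -360, -360, -360
Constant fifth difference = -360, so extend:
-1992 − 360 = -2352;  -6522 − 2352 = -8874;  -16394 − 8874 = -25268;  -34907 − 25268 = -60175;  -66171 − 60175 = -126346
-2352 − 360 = -2712;  -8874 − 2712 = -11586;  -25268 − 11586 = -36854;  -60175 − 36854 = -97029;  -126346 − 97029 = -223375
-2712 − 360 = -3072;  -11586 − 3072 = -14658;  -36854 − 14658 = -51512;  -97029 − 51512 = -148541;  -223375 − 148541 = -371916
-3072 − 360 = -3432;  -14658 − 3432 = -18090;  -51512 − 18090 = -69602;  -148541 − 69602 = -218143;  -371916 − 218143 = -590059
-3432 − 360 = -3792;  -18090 − 3792 = -21882;  -69602 − 21882 = -91484;  -218143 − 91484 = -309627;  -590059 − 309627 = -899686

-899686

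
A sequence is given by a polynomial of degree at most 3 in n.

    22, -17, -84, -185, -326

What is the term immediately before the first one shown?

39

First differences: -39, -67, -101, -141
Second differences: -28, -34, -40
Third differences: -6, -6
The third differences are constant at -6.
Work back: -28 + 6 = -22;  -39 + 22 = -17;  22 + 17 = 39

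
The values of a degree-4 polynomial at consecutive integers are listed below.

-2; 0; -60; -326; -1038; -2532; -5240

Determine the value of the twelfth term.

-58830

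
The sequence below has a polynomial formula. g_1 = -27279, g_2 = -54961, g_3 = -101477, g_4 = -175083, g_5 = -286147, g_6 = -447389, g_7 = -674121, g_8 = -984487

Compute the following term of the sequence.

-1399703

First differences: -27682, -46516, -73606, -111064, -161242, -226732, -310366
Second differences: -18834, -27090, -37458, -50178, -65490, -83634
Third differences: -8256, -10368, -12720, -15312, -18144
Fourth differences: -2112, -2352, -2592, -2832
Fifth differences: -240, -240, -240
The fifth differences are constant (-240).
-2832 − 240 = -3072;  -18144 − 3072 = -21216;  -83634 − 21216 = -104850;  -310366 − 104850 = -415216;  -984487 − 415216 = -1399703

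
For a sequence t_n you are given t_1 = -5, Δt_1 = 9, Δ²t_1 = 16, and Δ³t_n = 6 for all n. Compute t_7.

Build the table forward from the leading diagonal:
Δ³: 6  6  6  6  6  6  6
Δ²: 16  22  28  34  40  46  52
Δ: 9  25  47  75  109  149  195
t: -5  4  29  76  151  260  409

409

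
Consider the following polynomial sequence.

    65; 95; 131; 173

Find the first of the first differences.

First differences: 30, 36, 42
Second differences: 6, 6

30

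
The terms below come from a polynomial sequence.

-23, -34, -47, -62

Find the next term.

-79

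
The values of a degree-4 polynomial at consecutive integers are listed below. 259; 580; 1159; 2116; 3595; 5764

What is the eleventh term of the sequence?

D1: 321 , 579 , 957 , 1479 , 2169
D2: 258 , 378 , 522 , 690
D3: 120 , 144 , 168
D4: 24 , 24
Constant fourth difference = 24, so extend:
168 + 24 = 192;  690 + 192 = 882;  2169 + 882 = 3051;  5764 + 3051 = 8815
192 + 24 = 216;  882 + 216 = 1098;  3051 + 1098 = 4149;  8815 + 4149 = 12964
216 + 24 = 240;  1098 + 240 = 1338;  4149 + 1338 = 5487;  12964 + 5487 = 18451
240 + 24 = 264;  1338 + 264 = 1602;  5487 + 1602 = 7089;  18451 + 7089 = 25540
264 + 24 = 288;  1602 + 288 = 1890;  7089 + 1890 = 8979;  25540 + 8979 = 34519

34519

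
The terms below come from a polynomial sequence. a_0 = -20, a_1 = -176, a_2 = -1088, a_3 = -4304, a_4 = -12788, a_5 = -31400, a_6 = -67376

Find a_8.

-235124

-156 , -912 , -3216 , -8484 , -18612 , -35976
-756 , -2304 , -5268 , -10128 , -17364
-1548 , -2964 , -4860 , -7236
-1416 , -1896 , -2376
-480 , -480
Fifth differences constant at -480.
-2376 − 480 = -2856;  -7236 − 2856 = -10092;  -17364 − 10092 = -27456;  -35976 − 27456 = -63432;  -67376 − 63432 = -130808
-2856 − 480 = -3336;  -10092 − 3336 = -13428;  -27456 − 13428 = -40884;  -63432 − 40884 = -104316;  -130808 − 104316 = -235124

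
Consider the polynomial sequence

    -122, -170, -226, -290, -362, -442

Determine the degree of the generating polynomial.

Δ: -48, -56, -64, -72, -80
Δ²: -8, -8, -8, -8
The second differences are constant, so the polynomial has degree 2.

2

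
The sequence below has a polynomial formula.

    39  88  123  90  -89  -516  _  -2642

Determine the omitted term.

Using the first 6 terms:
First differences: 49, 35, -33, -179, -427
Second differences: -14, -68, -146, -248
Third differences: -54, -78, -102
Fourth differences: -24, -24
Constant fourth difference = -24.
Extend forward: -102 − 24 = -126;  -248 − 126 = -374;  -427 − 374 = -801;  -516 − 801 = -1317

-1317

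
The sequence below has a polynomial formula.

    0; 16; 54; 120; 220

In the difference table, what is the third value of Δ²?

34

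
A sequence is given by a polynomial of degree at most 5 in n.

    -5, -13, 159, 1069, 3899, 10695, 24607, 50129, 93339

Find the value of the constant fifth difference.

First differences: -8, 172, 910, 2830, 6796, 13912, 25522, 43210
Second differences: 180, 738, 1920, 3966, 7116, 11610, 17688
Third differences: 558, 1182, 2046, 3150, 4494, 6078
Fourth differences: 624, 864, 1104, 1344, 1584
Fifth differences: 240, 240, 240, 240

240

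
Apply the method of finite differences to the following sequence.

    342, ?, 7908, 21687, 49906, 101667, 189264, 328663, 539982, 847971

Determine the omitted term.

2179

Using the last 8 terms:
First differences: 13779, 28219, 51761, 87597, 139399, 211319, 307989
Second differences: 14440, 23542, 35836, 51802, 71920, 96670
Third differences: 9102, 12294, 15966, 20118, 24750
Fourth differences: 3192, 3672, 4152, 4632
Fifth differences: 480, 480, 480
Constant fifth difference = 480.
Extend backward: 3192 − 480 = 2712;  9102 − 2712 = 6390;  14440 − 6390 = 8050;  13779 − 8050 = 5729;  7908 − 5729 = 2179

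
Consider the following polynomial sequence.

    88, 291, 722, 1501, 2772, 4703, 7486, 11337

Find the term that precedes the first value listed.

17

Δ: 203, 431, 779, 1271, 1931, 2783, 3851
Δ²: 228, 348, 492, 660, 852, 1068
Δ³: 120, 144, 168, 192, 216
Δ⁴: 24, 24, 24, 24
The fourth differences are constant at 24.
Work back: 120 − 24 = 96;  228 − 96 = 132;  203 − 132 = 71;  88 − 71 = 17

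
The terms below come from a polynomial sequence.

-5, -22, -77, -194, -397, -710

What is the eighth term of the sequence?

D1: -17, -55, -117, -203, -313
D2: -38, -62, -86, -110
D3: -24, -24, -24
The third differences are constant (-24).
-110 − 24 = -134;  -313 − 134 = -447;  -710 − 447 = -1157
-134 − 24 = -158;  -447 − 158 = -605;  -1157 − 605 = -1762

-1762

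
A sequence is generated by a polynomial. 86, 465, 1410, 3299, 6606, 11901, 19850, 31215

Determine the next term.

46854

Δ: 379  945  1889  3307  5295  7949  11365
Δ²: 566  944  1418  1988  2654  3416
Δ³: 378  474  570  666  762
Δ⁴: 96  96  96  96
Fourth differences constant at 96.
762 + 96 = 858;  3416 + 858 = 4274;  11365 + 4274 = 15639;  31215 + 15639 = 46854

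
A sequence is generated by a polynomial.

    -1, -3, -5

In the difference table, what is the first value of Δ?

First differences: -2, -2

-2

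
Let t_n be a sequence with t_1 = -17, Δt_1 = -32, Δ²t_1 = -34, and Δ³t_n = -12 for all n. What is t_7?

-959

Build the table forward from the leading diagonal:
D3: -12, -12, -12, -12, -12, -12, -12
D2: -34, -46, -58, -70, -82, -94, -106
D1: -32, -66, -112, -170, -240, -322, -416
t: -17, -49, -115, -227, -397, -637, -959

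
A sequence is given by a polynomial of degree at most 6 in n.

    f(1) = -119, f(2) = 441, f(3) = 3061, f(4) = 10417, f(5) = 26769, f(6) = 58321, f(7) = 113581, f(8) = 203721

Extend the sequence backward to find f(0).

First differences: 560  2620  7356  16352  31552  55260  90140
Second differences: 2060  4736  8996  15200  23708  34880
Third differences: 2676  4260  6204  8508  11172
Fourth differences: 1584  1944  2304  2664
Fifth differences: 360  360  360
The fifth differences are constant at 360.
Work back: 1584 − 360 = 1224;  2676 − 1224 = 1452;  2060 − 1452 = 608;  560 − 608 = -48;  -119 + 48 = -71

-71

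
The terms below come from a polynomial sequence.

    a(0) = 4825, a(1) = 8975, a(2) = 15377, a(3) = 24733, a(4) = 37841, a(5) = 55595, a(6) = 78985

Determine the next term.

Δ: 4150, 6402, 9356, 13108, 17754, 23390
Δ²: 2252, 2954, 3752, 4646, 5636
Δ³: 702, 798, 894, 990
Δ⁴: 96, 96, 96
Constant fourth difference = 96, so extend:
990 + 96 = 1086;  5636 + 1086 = 6722;  23390 + 6722 = 30112;  78985 + 30112 = 109097

109097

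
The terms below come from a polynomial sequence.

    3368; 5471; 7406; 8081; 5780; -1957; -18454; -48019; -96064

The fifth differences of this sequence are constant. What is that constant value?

First differences: 2103, 1935, 675, -2301, -7737, -16497, -29565, -48045
Second differences: -168, -1260, -2976, -5436, -8760, -13068, -18480
Third differences: -1092, -1716, -2460, -3324, -4308, -5412
Fourth differences: -624, -744, -864, -984, -1104
Fifth differences: -120, -120, -120, -120

-120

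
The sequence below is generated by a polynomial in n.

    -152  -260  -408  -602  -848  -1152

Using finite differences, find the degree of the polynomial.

-108, -148, -194, -246, -304
-40, -46, -52, -58
-6, -6, -6
The third differences are constant, so the polynomial has degree 3.

3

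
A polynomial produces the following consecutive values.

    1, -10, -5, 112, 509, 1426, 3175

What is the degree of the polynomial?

4

First differences: -11, 5, 117, 397, 917, 1749
Second differences: 16, 112, 280, 520, 832
Third differences: 96, 168, 240, 312
Fourth differences: 72, 72, 72
The fourth differences are constant, so the polynomial has degree 4.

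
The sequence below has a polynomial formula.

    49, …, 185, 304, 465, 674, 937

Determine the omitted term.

102

Using the last 5 terms:
Δ: 119  161  209  263
Δ²: 42  48  54
Δ³: 6  6
Constant third difference = 6.
Extend backward: 42 − 6 = 36;  119 − 36 = 83;  185 − 83 = 102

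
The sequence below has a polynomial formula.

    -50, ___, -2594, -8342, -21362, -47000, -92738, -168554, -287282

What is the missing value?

Using the last 7 terms:
First differences: -5748, -13020, -25638, -45738, -75816, -118728
Second differences: -7272, -12618, -20100, -30078, -42912
Third differences: -5346, -7482, -9978, -12834
Fourth differences: -2136, -2496, -2856
Fifth differences: -360, -360
Constant fifth difference = -360.
Extend backward: -2136 + 360 = -1776;  -5346 + 1776 = -3570;  -7272 + 3570 = -3702;  -5748 + 3702 = -2046;  -2594 + 2046 = -548

-548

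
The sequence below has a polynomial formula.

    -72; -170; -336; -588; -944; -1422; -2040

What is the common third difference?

Δ: -98, -166, -252, -356, -478, -618
Δ²: -68, -86, -104, -122, -140
Δ³: -18, -18, -18, -18

-18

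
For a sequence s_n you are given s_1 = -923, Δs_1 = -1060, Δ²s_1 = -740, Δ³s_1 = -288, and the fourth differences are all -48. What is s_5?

Build the table forward from the leading diagonal:
Δ⁴: -48, -48, -48, -48, -48
Δ³: -288, -336, -384, -432, -480
Δ²: -740, -1028, -1364, -1748, -2180
Δ: -1060, -1800, -2828, -4192, -5940
s: -923, -1983, -3783, -6611, -10803

-10803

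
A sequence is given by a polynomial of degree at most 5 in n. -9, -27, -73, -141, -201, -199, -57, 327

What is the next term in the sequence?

1079

-18 , -46 , -68 , -60 , 2 , 142 , 384
-28 , -22 , 8 , 62 , 140 , 242
6 , 30 , 54 , 78 , 102
24 , 24 , 24 , 24
Constant fourth difference = 24, so extend:
102 + 24 = 126;  242 + 126 = 368;  384 + 368 = 752;  327 + 752 = 1079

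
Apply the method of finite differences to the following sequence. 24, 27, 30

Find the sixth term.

39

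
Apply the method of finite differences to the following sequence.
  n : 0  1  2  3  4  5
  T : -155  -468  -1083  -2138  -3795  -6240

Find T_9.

-28460

D1: -313, -615, -1055, -1657, -2445
D2: -302, -440, -602, -788
D3: -138, -162, -186
D4: -24, -24
Fourth differences constant at -24.
-186 − 24 = -210;  -788 − 210 = -998;  -2445 − 998 = -3443;  -6240 − 3443 = -9683
-210 − 24 = -234;  -998 − 234 = -1232;  -3443 − 1232 = -4675;  -9683 − 4675 = -14358
-234 − 24 = -258;  -1232 − 258 = -1490;  -4675 − 1490 = -6165;  -14358 − 6165 = -20523
-258 − 24 = -282;  -1490 − 282 = -1772;  -6165 − 1772 = -7937;  -20523 − 7937 = -28460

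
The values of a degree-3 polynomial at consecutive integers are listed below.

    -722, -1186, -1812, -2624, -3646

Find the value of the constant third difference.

-24

First differences: -464, -626, -812, -1022
Second differences: -162, -186, -210
Third differences: -24, -24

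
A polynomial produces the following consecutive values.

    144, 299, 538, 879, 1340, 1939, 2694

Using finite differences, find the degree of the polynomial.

D1: 155, 239, 341, 461, 599, 755
D2: 84, 102, 120, 138, 156
D3: 18, 18, 18, 18
The third differences are constant, so the polynomial has degree 3.

3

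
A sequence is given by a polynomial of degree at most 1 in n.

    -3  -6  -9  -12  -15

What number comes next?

-18

Δ: -3, -3, -3, -3
First differences constant at -3.
-15 − 3 = -18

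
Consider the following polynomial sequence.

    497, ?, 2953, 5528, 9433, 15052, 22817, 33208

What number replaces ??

Using the last 6 terms:
First differences: 2575  3905  5619  7765  10391
Second differences: 1330  1714  2146  2626
Third differences: 384  432  480
Fourth differences: 48  48
Constant fourth difference = 48.
Extend backward: 384 − 48 = 336;  1330 − 336 = 994;  2575 − 994 = 1581;  2953 − 1581 = 1372

1372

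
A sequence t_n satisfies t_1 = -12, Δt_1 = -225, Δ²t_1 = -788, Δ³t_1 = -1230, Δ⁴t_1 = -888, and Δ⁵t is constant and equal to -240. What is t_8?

-97305

Build the table forward from the leading diagonal:
Fifth differences: -240, -240, -240, -240, -240, -240, -240, -240
Fourth differences: -888, -1128, -1368, -1608, -1848, -2088, -2328, -2568
Third differences: -1230, -2118, -3246, -4614, -6222, -8070, -10158, -12486
Second differences: -788, -2018, -4136, -7382, -11996, -18218, -26288, -36446
First differences: -225, -1013, -3031, -7167, -14549, -26545, -44763, -71051
t: -12, -237, -1250, -4281, -11448, -25997, -52542, -97305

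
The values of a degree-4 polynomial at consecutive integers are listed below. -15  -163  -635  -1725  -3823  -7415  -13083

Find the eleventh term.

Δ: -148, -472, -1090, -2098, -3592, -5668
Δ²: -324, -618, -1008, -1494, -2076
Δ³: -294, -390, -486, -582
Δ⁴: -96, -96, -96
Constant fourth difference = -96, so extend:
-582 − 96 = -678;  -2076 − 678 = -2754;  -5668 − 2754 = -8422;  -13083 − 8422 = -21505
-678 − 96 = -774;  -2754 − 774 = -3528;  -8422 − 3528 = -11950;  -21505 − 11950 = -33455
-774 − 96 = -870;  -3528 − 870 = -4398;  -11950 − 4398 = -16348;  -33455 − 16348 = -49803
-870 − 96 = -966;  -4398 − 966 = -5364;  -16348 − 5364 = -21712;  -49803 − 21712 = -71515

-71515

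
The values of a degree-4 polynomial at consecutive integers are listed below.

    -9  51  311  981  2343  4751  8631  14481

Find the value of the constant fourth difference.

72

Δ: 60, 260, 670, 1362, 2408, 3880, 5850
Δ²: 200, 410, 692, 1046, 1472, 1970
Δ³: 210, 282, 354, 426, 498
Δ⁴: 72, 72, 72, 72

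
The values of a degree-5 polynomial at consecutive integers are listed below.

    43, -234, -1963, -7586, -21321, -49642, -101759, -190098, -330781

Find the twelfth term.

Δ: -277 , -1729 , -5623 , -13735 , -28321 , -52117 , -88339 , -140683
Δ²: -1452 , -3894 , -8112 , -14586 , -23796 , -36222 , -52344
Δ³: -2442 , -4218 , -6474 , -9210 , -12426 , -16122
Δ⁴: -1776 , -2256 , -2736 , -3216 , -3696
Δ⁵: -480 , -480 , -480 , -480
Constant fifth difference = -480, so extend:
-3696 − 480 = -4176;  -16122 − 4176 = -20298;  -52344 − 20298 = -72642;  -140683 − 72642 = -213325;  -330781 − 213325 = -544106
-4176 − 480 = -4656;  -20298 − 4656 = -24954;  -72642 − 24954 = -97596;  -213325 − 97596 = -310921;  -544106 − 310921 = -855027
-4656 − 480 = -5136;  -24954 − 5136 = -30090;  -97596 − 30090 = -127686;  -310921 − 127686 = -438607;  -855027 − 438607 = -1293634

-1293634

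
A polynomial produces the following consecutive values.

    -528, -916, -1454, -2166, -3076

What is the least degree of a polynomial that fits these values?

Δ: -388, -538, -712, -910
Δ²: -150, -174, -198
Δ³: -24, -24
The third differences are constant, so the polynomial has degree 3.

3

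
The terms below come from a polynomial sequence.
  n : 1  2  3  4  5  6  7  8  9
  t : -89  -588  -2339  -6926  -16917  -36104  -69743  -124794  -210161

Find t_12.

D1: -499, -1751, -4587, -9991, -19187, -33639, -55051, -85367
D2: -1252, -2836, -5404, -9196, -14452, -21412, -30316
D3: -1584, -2568, -3792, -5256, -6960, -8904
D4: -984, -1224, -1464, -1704, -1944
D5: -240, -240, -240, -240
Fifth differences constant at -240.
-1944 − 240 = -2184;  -8904 − 2184 = -11088;  -30316 − 11088 = -41404;  -85367 − 41404 = -126771;  -210161 − 126771 = -336932
-2184 − 240 = -2424;  -11088 − 2424 = -13512;  -41404 − 13512 = -54916;  -126771 − 54916 = -181687;  -336932 − 181687 = -518619
-2424 − 240 = -2664;  -13512 − 2664 = -16176;  -54916 − 16176 = -71092;  -181687 − 71092 = -252779;  -518619 − 252779 = -771398

-771398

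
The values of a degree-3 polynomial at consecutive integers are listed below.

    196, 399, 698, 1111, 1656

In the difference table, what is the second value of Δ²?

114

Δ: 203, 299, 413, 545
Δ²: 96, 114, 132
Δ³: 18, 18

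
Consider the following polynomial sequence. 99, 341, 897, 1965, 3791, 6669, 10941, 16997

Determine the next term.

242, 556, 1068, 1826, 2878, 4272, 6056
314, 512, 758, 1052, 1394, 1784
198, 246, 294, 342, 390
48, 48, 48, 48
The fourth differences are constant (48).
390 + 48 = 438;  1784 + 438 = 2222;  6056 + 2222 = 8278;  16997 + 8278 = 25275

25275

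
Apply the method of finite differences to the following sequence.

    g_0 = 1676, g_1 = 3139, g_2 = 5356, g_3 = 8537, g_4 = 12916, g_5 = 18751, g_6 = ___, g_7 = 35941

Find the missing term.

26324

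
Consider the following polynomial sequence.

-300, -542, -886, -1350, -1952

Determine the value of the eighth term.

-4766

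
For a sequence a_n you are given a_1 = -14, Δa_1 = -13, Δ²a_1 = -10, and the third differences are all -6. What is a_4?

Build the table forward from the leading diagonal:
Third differences: -6  -6  -6  -6
Second differences: -10  -16  -22  -28
First differences: -13  -23  -39  -61
a: -14  -27  -50  -89

-89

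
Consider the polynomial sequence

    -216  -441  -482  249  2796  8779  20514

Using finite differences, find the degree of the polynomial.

Δ: -225, -41, 731, 2547, 5983, 11735
Δ²: 184, 772, 1816, 3436, 5752
Δ³: 588, 1044, 1620, 2316
Δ⁴: 456, 576, 696
Δ⁵: 120, 120
The fifth differences are constant, so the polynomial has degree 5.

5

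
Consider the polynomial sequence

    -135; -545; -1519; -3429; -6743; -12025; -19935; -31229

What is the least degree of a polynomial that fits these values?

Δ: -410, -974, -1910, -3314, -5282, -7910, -11294
Δ²: -564, -936, -1404, -1968, -2628, -3384
Δ³: -372, -468, -564, -660, -756
Δ⁴: -96, -96, -96, -96
The fourth differences are constant, so the polynomial has degree 4.

4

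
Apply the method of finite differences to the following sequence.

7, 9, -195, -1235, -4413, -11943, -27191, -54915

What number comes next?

-101505

D1: 2, -204, -1040, -3178, -7530, -15248, -27724
D2: -206, -836, -2138, -4352, -7718, -12476
D3: -630, -1302, -2214, -3366, -4758
D4: -672, -912, -1152, -1392
D5: -240, -240, -240
Fifth differences constant at -240.
-1392 − 240 = -1632;  -4758 − 1632 = -6390;  -12476 − 6390 = -18866;  -27724 − 18866 = -46590;  -54915 − 46590 = -101505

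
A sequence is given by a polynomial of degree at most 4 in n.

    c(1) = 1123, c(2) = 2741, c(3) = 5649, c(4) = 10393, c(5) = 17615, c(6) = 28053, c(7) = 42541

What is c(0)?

345

1618, 2908, 4744, 7222, 10438, 14488
1290, 1836, 2478, 3216, 4050
546, 642, 738, 834
96, 96, 96
The fourth differences are constant at 96.
Work back: 546 − 96 = 450;  1290 − 450 = 840;  1618 − 840 = 778;  1123 − 778 = 345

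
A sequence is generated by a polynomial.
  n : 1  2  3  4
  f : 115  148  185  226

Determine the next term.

271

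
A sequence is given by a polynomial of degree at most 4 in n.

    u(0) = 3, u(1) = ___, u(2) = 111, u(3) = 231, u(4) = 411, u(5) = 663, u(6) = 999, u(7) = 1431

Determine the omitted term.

39

Using the last 6 terms:
120, 180, 252, 336, 432
60, 72, 84, 96
12, 12, 12
Constant third difference = 12.
Extend backward: 60 − 12 = 48;  120 − 48 = 72;  111 − 72 = 39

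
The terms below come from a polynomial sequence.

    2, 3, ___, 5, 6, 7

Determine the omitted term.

4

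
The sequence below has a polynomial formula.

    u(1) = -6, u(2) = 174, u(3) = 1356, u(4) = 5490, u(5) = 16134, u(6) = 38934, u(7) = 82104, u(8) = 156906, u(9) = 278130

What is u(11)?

739524

D1: 180  1182  4134  10644  22800  43170  74802  121224
D2: 1002  2952  6510  12156  20370  31632  46422
D3: 1950  3558  5646  8214  11262  14790
D4: 1608  2088  2568  3048  3528
D5: 480  480  480  480
The fifth differences are constant (480).
3528 + 480 = 4008;  14790 + 4008 = 18798;  46422 + 18798 = 65220;  121224 + 65220 = 186444;  278130 + 186444 = 464574
4008 + 480 = 4488;  18798 + 4488 = 23286;  65220 + 23286 = 88506;  186444 + 88506 = 274950;  464574 + 274950 = 739524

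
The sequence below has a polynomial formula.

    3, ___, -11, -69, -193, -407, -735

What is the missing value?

Using the last 5 terms:
-58  -124  -214  -328
-66  -90  -114
-24  -24
Constant third difference = -24.
Extend backward: -66 + 24 = -42;  -58 + 42 = -16;  -11 + 16 = 5

5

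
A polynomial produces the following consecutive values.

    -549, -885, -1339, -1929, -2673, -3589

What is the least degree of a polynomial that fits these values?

3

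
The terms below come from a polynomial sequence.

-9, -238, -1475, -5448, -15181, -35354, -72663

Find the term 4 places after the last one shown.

-617899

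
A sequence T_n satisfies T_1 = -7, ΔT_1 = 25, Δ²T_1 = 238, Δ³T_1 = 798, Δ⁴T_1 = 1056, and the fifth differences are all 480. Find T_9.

Build the table forward from the leading diagonal:
Fifth differences: 480, 480, 480, 480, 480, 480, 480, 480, 480
Fourth differences: 1056, 1536, 2016, 2496, 2976, 3456, 3936, 4416, 4896
Third differences: 798, 1854, 3390, 5406, 7902, 10878, 14334, 18270, 22686
Second differences: 238, 1036, 2890, 6280, 11686, 19588, 30466, 44800, 63070
First differences: 25, 263, 1299, 4189, 10469, 22155, 41743, 72209, 117009
T: -7, 18, 281, 1580, 5769, 16238, 38393, 80136, 152345

152345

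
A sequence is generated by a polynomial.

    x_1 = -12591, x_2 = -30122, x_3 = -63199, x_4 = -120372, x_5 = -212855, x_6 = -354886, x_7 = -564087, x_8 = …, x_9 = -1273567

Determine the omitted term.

-861824

Using the first 7 terms:
D1: -17531  -33077  -57173  -92483  -142031  -209201
D2: -15546  -24096  -35310  -49548  -67170
D3: -8550  -11214  -14238  -17622
D4: -2664  -3024  -3384
D5: -360  -360
Constant fifth difference = -360.
Extend forward: -3384 − 360 = -3744;  -17622 − 3744 = -21366;  -67170 − 21366 = -88536;  -209201 − 88536 = -297737;  -564087 − 297737 = -861824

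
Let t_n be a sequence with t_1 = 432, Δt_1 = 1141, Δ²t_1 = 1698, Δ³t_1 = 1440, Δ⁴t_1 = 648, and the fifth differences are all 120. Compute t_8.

119677

Build the table forward from the leading diagonal:
D5: 120  120  120  120  120  120  120  120
D4: 648  768  888  1008  1128  1248  1368  1488
D3: 1440  2088  2856  3744  4752  5880  7128  8496
D2: 1698  3138  5226  8082  11826  16578  22458  29586
D1: 1141  2839  5977  11203  19285  31111  47689  70147
t: 432  1573  4412  10389  21592  40877  71988  119677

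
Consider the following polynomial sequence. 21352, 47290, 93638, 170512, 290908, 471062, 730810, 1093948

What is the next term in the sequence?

1588592

First differences: 25938  46348  76874  120396  180154  259748  363138
Second differences: 20410  30526  43522  59758  79594  103390
Third differences: 10116  12996  16236  19836  23796
Fourth differences: 2880  3240  3600  3960
Fifth differences: 360  360  360
Fifth differences constant at 360.
3960 + 360 = 4320;  23796 + 4320 = 28116;  103390 + 28116 = 131506;  363138 + 131506 = 494644;  1093948 + 494644 = 1588592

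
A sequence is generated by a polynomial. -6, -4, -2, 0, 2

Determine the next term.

First differences: 2 , 2 , 2 , 2
The first differences are constant (2).
2 + 2 = 4

4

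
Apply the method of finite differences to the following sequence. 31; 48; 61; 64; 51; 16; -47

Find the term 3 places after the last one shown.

First differences: 17 , 13 , 3 , -13 , -35 , -63
Second differences: -4 , -10 , -16 , -22 , -28
Third differences: -6 , -6 , -6 , -6
Constant third difference = -6, so extend:
-28 − 6 = -34;  -63 − 34 = -97;  -47 − 97 = -144
-34 − 6 = -40;  -97 − 40 = -137;  -144 − 137 = -281
-40 − 6 = -46;  -137 − 46 = -183;  -281 − 183 = -464

-464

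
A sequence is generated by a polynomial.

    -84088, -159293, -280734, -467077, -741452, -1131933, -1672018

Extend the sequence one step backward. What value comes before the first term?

D1: -75205, -121441, -186343, -274375, -390481, -540085
D2: -46236, -64902, -88032, -116106, -149604
D3: -18666, -23130, -28074, -33498
D4: -4464, -4944, -5424
D5: -480, -480
The fifth differences are constant at -480.
Work back: -4464 + 480 = -3984;  -18666 + 3984 = -14682;  -46236 + 14682 = -31554;  -75205 + 31554 = -43651;  -84088 + 43651 = -40437

-40437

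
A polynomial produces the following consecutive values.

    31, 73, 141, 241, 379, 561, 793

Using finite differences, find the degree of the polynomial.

3

First differences: 42, 68, 100, 138, 182, 232
Second differences: 26, 32, 38, 44, 50
Third differences: 6, 6, 6, 6
The third differences are constant, so the polynomial has degree 3.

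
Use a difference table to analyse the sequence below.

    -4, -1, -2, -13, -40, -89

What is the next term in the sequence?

3  -1  -11  -27  -49
-4  -10  -16  -22
-6  -6  -6
Constant third difference = -6, so extend:
-22 − 6 = -28;  -49 − 28 = -77;  -89 − 77 = -166

-166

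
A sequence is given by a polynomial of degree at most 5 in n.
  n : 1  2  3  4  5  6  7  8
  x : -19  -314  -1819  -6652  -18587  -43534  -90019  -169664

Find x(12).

-1187524

First differences: -295  -1505  -4833  -11935  -24947  -46485  -79645
Second differences: -1210  -3328  -7102  -13012  -21538  -33160
Third differences: -2118  -3774  -5910  -8526  -11622
Fourth differences: -1656  -2136  -2616  -3096
Fifth differences: -480  -480  -480
Fifth differences constant at -480.
-3096 − 480 = -3576;  -11622 − 3576 = -15198;  -33160 − 15198 = -48358;  -79645 − 48358 = -128003;  -169664 − 128003 = -297667
-3576 − 480 = -4056;  -15198 − 4056 = -19254;  -48358 − 19254 = -67612;  -128003 − 67612 = -195615;  -297667 − 195615 = -493282
-4056 − 480 = -4536;  -19254 − 4536 = -23790;  -67612 − 23790 = -91402;  -195615 − 91402 = -287017;  -493282 − 287017 = -780299
-4536 − 480 = -5016;  -23790 − 5016 = -28806;  -91402 − 28806 = -120208;  -287017 − 120208 = -407225;  -780299 − 407225 = -1187524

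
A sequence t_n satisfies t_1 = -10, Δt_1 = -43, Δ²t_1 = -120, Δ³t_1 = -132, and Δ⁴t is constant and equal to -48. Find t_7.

-5428

Build the table forward from the leading diagonal:
Fourth differences: -48, -48, -48, -48, -48, -48, -48
Third differences: -132, -180, -228, -276, -324, -372, -420
Second differences: -120, -252, -432, -660, -936, -1260, -1632
First differences: -43, -163, -415, -847, -1507, -2443, -3703
t: -10, -53, -216, -631, -1478, -2985, -5428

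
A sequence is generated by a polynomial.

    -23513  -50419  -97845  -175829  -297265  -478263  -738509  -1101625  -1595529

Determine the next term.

-2252795

D1: -26906  -47426  -77984  -121436  -180998  -260246  -363116  -493904
D2: -20520  -30558  -43452  -59562  -79248  -102870  -130788
D3: -10038  -12894  -16110  -19686  -23622  -27918
D4: -2856  -3216  -3576  -3936  -4296
D5: -360  -360  -360  -360
Fifth differences constant at -360.
-4296 − 360 = -4656;  -27918 − 4656 = -32574;  -130788 − 32574 = -163362;  -493904 − 163362 = -657266;  -1595529 − 657266 = -2252795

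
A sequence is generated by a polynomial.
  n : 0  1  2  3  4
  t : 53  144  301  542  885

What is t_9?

4760

First differences: 91, 157, 241, 343
Second differences: 66, 84, 102
Third differences: 18, 18
Constant third difference = 18, so extend:
102 + 18 = 120;  343 + 120 = 463;  885 + 463 = 1348
120 + 18 = 138;  463 + 138 = 601;  1348 + 601 = 1949
138 + 18 = 156;  601 + 156 = 757;  1949 + 757 = 2706
156 + 18 = 174;  757 + 174 = 931;  2706 + 931 = 3637
174 + 18 = 192;  931 + 192 = 1123;  3637 + 1123 = 4760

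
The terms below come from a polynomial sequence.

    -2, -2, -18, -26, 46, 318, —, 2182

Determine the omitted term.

958

Using the first 6 terms:
Δ: 0  -16  -8  72  272
Δ²: -16  8  80  200
Δ³: 24  72  120
Δ⁴: 48  48
Constant fourth difference = 48.
Extend forward: 120 + 48 = 168;  200 + 168 = 368;  272 + 368 = 640;  318 + 640 = 958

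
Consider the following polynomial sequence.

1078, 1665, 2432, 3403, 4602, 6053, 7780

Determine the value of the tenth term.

14857

587, 767, 971, 1199, 1451, 1727
180, 204, 228, 252, 276
24, 24, 24, 24
The third differences are constant (24).
276 + 24 = 300;  1727 + 300 = 2027;  7780 + 2027 = 9807
300 + 24 = 324;  2027 + 324 = 2351;  9807 + 2351 = 12158
324 + 24 = 348;  2351 + 348 = 2699;  12158 + 2699 = 14857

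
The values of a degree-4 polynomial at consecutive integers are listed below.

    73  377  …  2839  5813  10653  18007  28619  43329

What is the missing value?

Using the last 6 terms:
2974, 4840, 7354, 10612, 14710
1866, 2514, 3258, 4098
648, 744, 840
96, 96
Constant fourth difference = 96.
Extend backward: 648 − 96 = 552;  1866 − 552 = 1314;  2974 − 1314 = 1660;  2839 − 1660 = 1179

1179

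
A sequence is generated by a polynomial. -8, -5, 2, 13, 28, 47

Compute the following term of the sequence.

70

First differences: 3, 7, 11, 15, 19
Second differences: 4, 4, 4, 4
The second differences are constant (4).
19 + 4 = 23;  47 + 23 = 70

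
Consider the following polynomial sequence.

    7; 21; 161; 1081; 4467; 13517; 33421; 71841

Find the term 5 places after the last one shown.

1043371

14  140  920  3386  9050  19904  38420
126  780  2466  5664  10854  18516
654  1686  3198  5190  7662
1032  1512  1992  2472
480  480  480
The fifth differences are constant (480).
2472 + 480 = 2952;  7662 + 2952 = 10614;  18516 + 10614 = 29130;  38420 + 29130 = 67550;  71841 + 67550 = 139391
2952 + 480 = 3432;  10614 + 3432 = 14046;  29130 + 14046 = 43176;  67550 + 43176 = 110726;  139391 + 110726 = 250117
3432 + 480 = 3912;  14046 + 3912 = 17958;  43176 + 17958 = 61134;  110726 + 61134 = 171860;  250117 + 171860 = 421977
3912 + 480 = 4392;  17958 + 4392 = 22350;  61134 + 22350 = 83484;  171860 + 83484 = 255344;  421977 + 255344 = 677321
4392 + 480 = 4872;  22350 + 4872 = 27222;  83484 + 27222 = 110706;  255344 + 110706 = 366050;  677321 + 366050 = 1043371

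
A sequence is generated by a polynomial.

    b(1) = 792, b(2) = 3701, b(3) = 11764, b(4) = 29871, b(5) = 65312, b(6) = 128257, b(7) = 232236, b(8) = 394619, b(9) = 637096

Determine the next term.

First differences: 2909, 8063, 18107, 35441, 62945, 103979, 162383, 242477
Second differences: 5154, 10044, 17334, 27504, 41034, 58404, 80094
Third differences: 4890, 7290, 10170, 13530, 17370, 21690
Fourth differences: 2400, 2880, 3360, 3840, 4320
Fifth differences: 480, 480, 480, 480
Fifth differences constant at 480.
4320 + 480 = 4800;  21690 + 4800 = 26490;  80094 + 26490 = 106584;  242477 + 106584 = 349061;  637096 + 349061 = 986157

986157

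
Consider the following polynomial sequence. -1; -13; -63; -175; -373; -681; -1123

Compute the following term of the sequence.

D1: -12, -50, -112, -198, -308, -442
D2: -38, -62, -86, -110, -134
D3: -24, -24, -24, -24
Constant third difference = -24, so extend:
-134 − 24 = -158;  -442 − 158 = -600;  -1123 − 600 = -1723

-1723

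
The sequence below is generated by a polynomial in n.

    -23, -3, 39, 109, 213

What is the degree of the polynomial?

20, 42, 70, 104
22, 28, 34
6, 6
The third differences are constant, so the polynomial has degree 3.

3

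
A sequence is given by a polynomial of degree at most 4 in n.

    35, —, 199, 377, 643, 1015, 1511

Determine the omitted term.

Using the last 5 terms:
Δ: 178, 266, 372, 496
Δ²: 88, 106, 124
Δ³: 18, 18
Constant third difference = 18.
Extend backward: 88 − 18 = 70;  178 − 70 = 108;  199 − 108 = 91

91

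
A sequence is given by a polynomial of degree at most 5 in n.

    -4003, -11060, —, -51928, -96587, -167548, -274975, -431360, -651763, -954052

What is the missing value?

-25495

Using the last 7 terms:
D1: -44659  -70961  -107427  -156385  -220403  -302289
D2: -26302  -36466  -48958  -64018  -81886
D3: -10164  -12492  -15060  -17868
D4: -2328  -2568  -2808
D5: -240  -240
Constant fifth difference = -240.
Extend backward: -2328 + 240 = -2088;  -10164 + 2088 = -8076;  -26302 + 8076 = -18226;  -44659 + 18226 = -26433;  -51928 + 26433 = -25495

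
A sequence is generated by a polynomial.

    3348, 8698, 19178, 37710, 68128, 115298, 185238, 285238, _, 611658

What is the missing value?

423980

Using the first 8 terms:
5350, 10480, 18532, 30418, 47170, 69940, 100000
5130, 8052, 11886, 16752, 22770, 30060
2922, 3834, 4866, 6018, 7290
912, 1032, 1152, 1272
120, 120, 120
Constant fifth difference = 120.
Extend forward: 1272 + 120 = 1392;  7290 + 1392 = 8682;  30060 + 8682 = 38742;  100000 + 38742 = 138742;  285238 + 138742 = 423980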